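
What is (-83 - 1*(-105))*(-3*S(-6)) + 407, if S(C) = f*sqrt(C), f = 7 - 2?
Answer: 407 - 330*I*sqrt(6) ≈ 407.0 - 808.33*I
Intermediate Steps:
f = 5
S(C) = 5*sqrt(C)
(-83 - 1*(-105))*(-3*S(-6)) + 407 = (-83 - 1*(-105))*(-15*sqrt(-6)) + 407 = (-83 + 105)*(-15*I*sqrt(6)) + 407 = 22*(-15*I*sqrt(6)) + 407 = -330*I*sqrt(6) + 407 = 407 - 330*I*sqrt(6)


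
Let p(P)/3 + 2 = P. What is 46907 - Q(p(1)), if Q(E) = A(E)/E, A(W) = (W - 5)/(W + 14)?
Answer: 1547923/33 ≈ 46907.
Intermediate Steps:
p(P) = -6 + 3*P
A(W) = (-5 + W)/(14 + W)
Q(E) = (-5 + E)/(E*(14 + E)) (Q(E) = ((-5 + E)/(14 + E))/E = (-5 + E)/(E*(14 + E)))
46907 - Q(p(1)) = 46907 - (-5 + (-6 + 3*1))/((-6 + 3*1)*(14 + (-6 + 3*1))) = 46907 - (-5 + (-6 + 3))/((-6 + 3)*(14 + (-6 + 3))) = 46907 - (-5 - 3)/((-3)*(14 - 3)) = 46907 - (-1)*(-8)/(3*11) = 46907 - 1*8/33 = 46907 - 8/33 = 1547923/33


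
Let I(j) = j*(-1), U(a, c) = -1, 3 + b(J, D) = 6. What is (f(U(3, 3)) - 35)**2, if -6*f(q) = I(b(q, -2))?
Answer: 4761/4 ≈ 1190.3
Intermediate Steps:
b(J, D) = 3 (b(J, D) = -3 + 6 = 3)
I(j) = -j
f(q) = 1/2 (f(q) = -(-1)*3/6 = -1/6*(-3) = 1/2)
(f(U(3, 3)) - 35)**2 = (1/2 - 35)**2 = (-69/2)**2 = 4761/4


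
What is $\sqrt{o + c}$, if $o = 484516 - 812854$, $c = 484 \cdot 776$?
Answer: $\sqrt{47246} \approx 217.36$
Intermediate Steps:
$c = 375584$
$o = -328338$ ($o = 484516 - 812854 = -328338$)
$\sqrt{o + c} = \sqrt{-328338 + 375584} = \sqrt{47246}$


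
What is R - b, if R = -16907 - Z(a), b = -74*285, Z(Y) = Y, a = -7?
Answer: 4190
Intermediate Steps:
b = -21090
R = -16900 (R = -16907 - 1*(-7) = -16907 + 7 = -16900)
R - b = -16900 - 1*(-21090) = -16900 + 21090 = 4190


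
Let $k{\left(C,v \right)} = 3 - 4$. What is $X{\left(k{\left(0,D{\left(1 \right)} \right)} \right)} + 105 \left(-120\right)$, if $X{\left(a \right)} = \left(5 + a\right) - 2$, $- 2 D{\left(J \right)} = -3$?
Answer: $-12598$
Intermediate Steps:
$D{\left(J \right)} = \frac{3}{2}$ ($D{\left(J \right)} = \left(- \frac{1}{2}\right) \left(-3\right) = \frac{3}{2}$)
$k{\left(C,v \right)} = -1$
$X{\left(a \right)} = 3 + a$
$X{\left(k{\left(0,D{\left(1 \right)} \right)} \right)} + 105 \left(-120\right) = \left(3 - 1\right) + 105 \left(-120\right) = 2 - 12600 = -12598$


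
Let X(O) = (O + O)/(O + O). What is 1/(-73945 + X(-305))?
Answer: -1/73944 ≈ -1.3524e-5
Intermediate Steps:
X(O) = 1 (X(O) = (2*O)/((2*O)) = (2*O)*(1/(2*O)) = 1)
1/(-73945 + X(-305)) = 1/(-73945 + 1) = 1/(-73944) = -1/73944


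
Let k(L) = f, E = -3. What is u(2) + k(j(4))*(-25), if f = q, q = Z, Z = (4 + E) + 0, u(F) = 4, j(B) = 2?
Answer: -21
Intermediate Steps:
Z = 1 (Z = (4 - 3) + 0 = 1 + 0 = 1)
q = 1
f = 1
k(L) = 1
u(2) + k(j(4))*(-25) = 4 + 1*(-25) = 4 - 25 = -21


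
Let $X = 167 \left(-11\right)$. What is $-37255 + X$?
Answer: $-39092$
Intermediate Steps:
$X = -1837$
$-37255 + X = -37255 - 1837 = -39092$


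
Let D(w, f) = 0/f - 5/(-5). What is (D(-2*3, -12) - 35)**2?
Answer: 1156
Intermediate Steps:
D(w, f) = 1 (D(w, f) = 0 - 5*(-1/5) = 0 + 1 = 1)
(D(-2*3, -12) - 35)**2 = (1 - 35)**2 = (-34)**2 = 1156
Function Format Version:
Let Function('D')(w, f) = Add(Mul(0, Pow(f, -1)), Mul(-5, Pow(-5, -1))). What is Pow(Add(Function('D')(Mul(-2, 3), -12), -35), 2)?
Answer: 1156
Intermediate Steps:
Function('D')(w, f) = 1 (Function('D')(w, f) = Add(0, Mul(-5, Rational(-1, 5))) = Add(0, 1) = 1)
Pow(Add(Function('D')(Mul(-2, 3), -12), -35), 2) = Pow(Add(1, -35), 2) = Pow(-34, 2) = 1156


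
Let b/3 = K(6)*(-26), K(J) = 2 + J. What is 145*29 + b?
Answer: 3581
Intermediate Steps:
b = -624 (b = 3*((2 + 6)*(-26)) = 3*(8*(-26)) = 3*(-208) = -624)
145*29 + b = 145*29 - 624 = 4205 - 624 = 3581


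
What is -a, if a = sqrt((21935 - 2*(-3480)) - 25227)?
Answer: -2*sqrt(917) ≈ -60.564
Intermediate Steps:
a = 2*sqrt(917) (a = sqrt((21935 + 6960) - 25227) = sqrt(28895 - 25227) = sqrt(3668) = 2*sqrt(917) ≈ 60.564)
-a = -2*sqrt(917)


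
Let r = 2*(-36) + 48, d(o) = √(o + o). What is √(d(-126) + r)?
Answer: √(-24 + 6*I*√7) ≈ 1.5452 + 5.1369*I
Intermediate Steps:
d(o) = √2*√o (d(o) = √(2*o) = √2*√o)
r = -24 (r = -72 + 48 = -24)
√(d(-126) + r) = √(√2*√(-126) - 24) = √(√2*(3*I*√14) - 24) = √(6*I*√7 - 24) = √(-24 + 6*I*√7)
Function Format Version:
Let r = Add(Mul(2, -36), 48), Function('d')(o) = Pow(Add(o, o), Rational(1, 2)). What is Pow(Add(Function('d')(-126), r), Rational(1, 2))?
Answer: Pow(Add(-24, Mul(6, I, Pow(7, Rational(1, 2)))), Rational(1, 2)) ≈ Add(1.5452, Mul(5.1369, I))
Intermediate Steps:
Function('d')(o) = Mul(Pow(2, Rational(1, 2)), Pow(o, Rational(1, 2))) (Function('d')(o) = Pow(Mul(2, o), Rational(1, 2)) = Mul(Pow(2, Rational(1, 2)), Pow(o, Rational(1, 2))))
r = -24 (r = Add(-72, 48) = -24)
Pow(Add(Function('d')(-126), r), Rational(1, 2)) = Pow(Add(Mul(Pow(2, Rational(1, 2)), Pow(-126, Rational(1, 2))), -24), Rational(1, 2)) = Pow(Add(Mul(Pow(2, Rational(1, 2)), Mul(3, I, Pow(14, Rational(1, 2)))), -24), Rational(1, 2)) = Pow(Add(Mul(6, I, Pow(7, Rational(1, 2))), -24), Rational(1, 2)) = Pow(Add(-24, Mul(6, I, Pow(7, Rational(1, 2)))), Rational(1, 2))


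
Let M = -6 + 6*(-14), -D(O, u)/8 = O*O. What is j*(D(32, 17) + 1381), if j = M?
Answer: 612990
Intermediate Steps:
D(O, u) = -8*O² (D(O, u) = -8*O*O = -8*O²)
M = -90 (M = -6 - 84 = -90)
j = -90
j*(D(32, 17) + 1381) = -90*(-8*32² + 1381) = -90*(-8*1024 + 1381) = -90*(-8192 + 1381) = -90*(-6811) = 612990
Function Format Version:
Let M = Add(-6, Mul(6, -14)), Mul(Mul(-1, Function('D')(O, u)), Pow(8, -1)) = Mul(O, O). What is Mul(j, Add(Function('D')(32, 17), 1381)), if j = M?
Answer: 612990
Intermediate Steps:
Function('D')(O, u) = Mul(-8, Pow(O, 2)) (Function('D')(O, u) = Mul(-8, Mul(O, O)) = Mul(-8, Pow(O, 2)))
M = -90 (M = Add(-6, -84) = -90)
j = -90
Mul(j, Add(Function('D')(32, 17), 1381)) = Mul(-90, Add(Mul(-8, Pow(32, 2)), 1381)) = Mul(-90, Add(Mul(-8, 1024), 1381)) = Mul(-90, Add(-8192, 1381)) = Mul(-90, -6811) = 612990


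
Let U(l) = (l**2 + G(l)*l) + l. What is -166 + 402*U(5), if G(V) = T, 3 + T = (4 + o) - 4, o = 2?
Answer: 9884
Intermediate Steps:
T = -1 (T = -3 + ((4 + 2) - 4) = -3 + (6 - 4) = -3 + 2 = -1)
G(V) = -1
U(l) = l**2 (U(l) = (l**2 - l) + l = l**2)
-166 + 402*U(5) = -166 + 402*5**2 = -166 + 402*25 = -166 + 10050 = 9884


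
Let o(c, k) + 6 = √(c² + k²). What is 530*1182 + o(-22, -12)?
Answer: 626454 + 2*√157 ≈ 6.2648e+5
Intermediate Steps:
o(c, k) = -6 + √(c² + k²)
530*1182 + o(-22, -12) = 530*1182 + (-6 + √((-22)² + (-12)²)) = 626460 + (-6 + √(484 + 144)) = 626460 + (-6 + √628) = 626460 + (-6 + 2*√157) = 626454 + 2*√157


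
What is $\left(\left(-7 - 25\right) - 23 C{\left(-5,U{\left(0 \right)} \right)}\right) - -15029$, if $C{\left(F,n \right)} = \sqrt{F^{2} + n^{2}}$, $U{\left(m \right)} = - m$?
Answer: $14882$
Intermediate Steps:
$\left(\left(-7 - 25\right) - 23 C{\left(-5,U{\left(0 \right)} \right)}\right) - -15029 = \left(\left(-7 - 25\right) - 23 \sqrt{\left(-5\right)^{2} + \left(\left(-1\right) 0\right)^{2}}\right) - -15029 = \left(\left(-7 - 25\right) - 23 \sqrt{25 + 0^{2}}\right) + 15029 = \left(-32 - 23 \sqrt{25 + 0}\right) + 15029 = \left(-32 - 23 \sqrt{25}\right) + 15029 = \left(-32 - 115\right) + 15029 = -147 + 15029 = 14882$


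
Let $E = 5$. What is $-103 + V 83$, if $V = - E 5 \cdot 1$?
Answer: $-2178$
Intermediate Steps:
$V = -25$ ($V = \left(-1\right) 5 \cdot 5 \cdot 1 = \left(-5\right) 5 \cdot 1 = \left(-25\right) 1 = -25$)
$-103 + V 83 = -103 - 2075 = -2178$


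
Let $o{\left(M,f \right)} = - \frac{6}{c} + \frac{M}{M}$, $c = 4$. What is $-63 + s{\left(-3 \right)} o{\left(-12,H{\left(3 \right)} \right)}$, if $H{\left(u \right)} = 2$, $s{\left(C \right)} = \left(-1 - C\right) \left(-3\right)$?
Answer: $-60$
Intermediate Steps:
$s{\left(C \right)} = 3 + 3 C$
$o{\left(M,f \right)} = - \frac{1}{2}$ ($o{\left(M,f \right)} = - \frac{6}{4} + \frac{M}{M} = \left(-6\right) \frac{1}{4} + 1 = - \frac{3}{2} + 1 = - \frac{1}{2}$)
$-63 + s{\left(-3 \right)} o{\left(-12,H{\left(3 \right)} \right)} = -63 + \left(3 + 3 \left(-3\right)\right) \left(- \frac{1}{2}\right) = -63 + \left(3 - 9\right) \left(- \frac{1}{2}\right) = -63 - -3 = -63 + 3 = -60$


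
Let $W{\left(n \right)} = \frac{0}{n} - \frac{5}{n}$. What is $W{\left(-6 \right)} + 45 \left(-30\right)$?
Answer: $- \frac{8095}{6} \approx -1349.2$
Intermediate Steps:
$W{\left(n \right)} = - \frac{5}{n}$ ($W{\left(n \right)} = 0 - \frac{5}{n} = - \frac{5}{n}$)
$W{\left(-6 \right)} + 45 \left(-30\right) = - \frac{5}{-6} + 45 \left(-30\right) = \left(-5\right) \left(- \frac{1}{6}\right) - 1350 = \frac{5}{6} - 1350 = - \frac{8095}{6}$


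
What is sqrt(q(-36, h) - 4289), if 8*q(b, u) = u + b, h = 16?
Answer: I*sqrt(17166)/2 ≈ 65.51*I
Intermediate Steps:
q(b, u) = b/8 + u/8 (q(b, u) = (u + b)/8 = (b + u)/8 = b/8 + u/8)
sqrt(q(-36, h) - 4289) = sqrt(((1/8)*(-36) + (1/8)*16) - 4289) = sqrt((-9/2 + 2) - 4289) = sqrt(-5/2 - 4289) = sqrt(-8583/2) = I*sqrt(17166)/2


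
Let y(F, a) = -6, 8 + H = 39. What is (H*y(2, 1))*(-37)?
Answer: 6882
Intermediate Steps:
H = 31 (H = -8 + 39 = 31)
(H*y(2, 1))*(-37) = (31*(-6))*(-37) = -186*(-37) = 6882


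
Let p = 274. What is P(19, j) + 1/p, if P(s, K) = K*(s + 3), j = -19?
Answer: -114531/274 ≈ -418.00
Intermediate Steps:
P(s, K) = K*(3 + s)
P(19, j) + 1/p = -19*(3 + 19) + 1/274 = -19*22 + 1/274 = -418 + 1/274 = -114531/274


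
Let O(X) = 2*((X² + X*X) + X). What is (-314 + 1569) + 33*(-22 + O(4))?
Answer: 2905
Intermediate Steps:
O(X) = 2*X + 4*X² (O(X) = 2*((X² + X²) + X) = 2*(2*X² + X) = 2*(X + 2*X²) = 2*X + 4*X²)
(-314 + 1569) + 33*(-22 + O(4)) = (-314 + 1569) + 33*(-22 + 2*4*(1 + 2*4)) = 1255 + 33*(-22 + 2*4*(1 + 8)) = 1255 + 33*(-22 + 2*4*9) = 1255 + 33*(-22 + 72) = 1255 + 33*50 = 1255 + 1650 = 2905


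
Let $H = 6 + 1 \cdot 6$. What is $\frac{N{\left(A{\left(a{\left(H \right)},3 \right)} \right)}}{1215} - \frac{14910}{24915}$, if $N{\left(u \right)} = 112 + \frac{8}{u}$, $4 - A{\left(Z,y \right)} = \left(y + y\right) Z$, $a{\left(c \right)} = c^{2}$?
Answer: $- \frac{73221364}{144631575} \approx -0.50626$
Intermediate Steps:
$H = 12$ ($H = 6 + 6 = 12$)
$A{\left(Z,y \right)} = 4 - 2 Z y$ ($A{\left(Z,y \right)} = 4 - \left(y + y\right) Z = 4 - 2 y Z = 4 - 2 Z y$)
$\frac{N{\left(A{\left(a{\left(H \right)},3 \right)} \right)}}{1215} - \frac{14910}{24915} = \frac{112 + \frac{8}{4 - 2 \cdot 12^{2} \cdot 3}}{1215} - \frac{14910}{24915} = \left(112 + \frac{8}{4 - 288 \cdot 3}\right) \frac{1}{1215} - \frac{994}{1661} = \left(112 + \frac{8}{4 - 864}\right) \frac{1}{1215} - \frac{994}{1661} = \left(112 + \frac{8}{-860}\right) \frac{1}{1215} - \frac{994}{1661} = \left(112 + 8 \left(- \frac{1}{860}\right)\right) \frac{1}{1215} - \frac{994}{1661} = \left(112 - \frac{2}{215}\right) \frac{1}{1215} - \frac{994}{1661} = \frac{24078}{215} \cdot \frac{1}{1215} - \frac{994}{1661} = \frac{8026}{87075} - \frac{994}{1661} = - \frac{73221364}{144631575}$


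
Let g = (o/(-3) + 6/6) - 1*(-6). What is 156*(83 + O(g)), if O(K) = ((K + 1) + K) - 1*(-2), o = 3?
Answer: 15288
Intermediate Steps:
g = 6 (g = (3/(-3) + 6/6) - 1*(-6) = (3*(-⅓) + 6*(⅙)) + 6 = (-1 + 1) + 6 = 0 + 6 = 6)
O(K) = 3 + 2*K (O(K) = ((1 + K) + K) + 2 = (1 + 2*K) + 2 = 3 + 2*K)
156*(83 + O(g)) = 156*(83 + (3 + 2*6)) = 156*(83 + (3 + 12)) = 156*(83 + 15) = 156*98 = 15288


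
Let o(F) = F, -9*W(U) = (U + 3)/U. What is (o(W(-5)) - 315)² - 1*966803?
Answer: -1756788746/2025 ≈ -8.6755e+5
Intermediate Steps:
W(U) = -(3 + U)/(9*U) (W(U) = -(U + 3)/(9*U) = -(3 + U)/(9*U))
(o(W(-5)) - 315)² - 1*966803 = ((⅑)*(-3 - 1*(-5))/(-5) - 315)² - 1*966803 = ((⅑)*(-⅕)*(-3 + 5) - 315)² - 966803 = ((⅑)*(-⅕)*2 - 315)² - 966803 = (-2/45 - 315)² - 966803 = (-14177/45)² - 966803 = 200987329/2025 - 966803 = -1756788746/2025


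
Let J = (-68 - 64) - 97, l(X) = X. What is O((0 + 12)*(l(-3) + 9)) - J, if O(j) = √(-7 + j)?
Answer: 229 + √65 ≈ 237.06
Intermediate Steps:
J = -229 (J = -132 - 97 = -229)
O((0 + 12)*(l(-3) + 9)) - J = √(-7 + (0 + 12)*(-3 + 9)) - 1*(-229) = √(-7 + 12*6) + 229 = √(-7 + 72) + 229 = √65 + 229 = 229 + √65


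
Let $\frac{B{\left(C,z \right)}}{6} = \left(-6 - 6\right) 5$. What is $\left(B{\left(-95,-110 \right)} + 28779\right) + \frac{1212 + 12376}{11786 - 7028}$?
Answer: $\frac{67615595}{2379} \approx 28422.0$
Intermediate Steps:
$B{\left(C,z \right)} = -360$ ($B{\left(C,z \right)} = 6 \left(-6 - 6\right) 5 = 6 \left(\left(-12\right) 5\right) = 6 \left(-60\right) = -360$)
$\left(B{\left(-95,-110 \right)} + 28779\right) + \frac{1212 + 12376}{11786 - 7028} = \left(-360 + 28779\right) + \frac{1212 + 12376}{11786 - 7028} = 28419 + \frac{13588}{4758} = 28419 + 13588 \cdot \frac{1}{4758} = 28419 + \frac{6794}{2379} = \frac{67615595}{2379}$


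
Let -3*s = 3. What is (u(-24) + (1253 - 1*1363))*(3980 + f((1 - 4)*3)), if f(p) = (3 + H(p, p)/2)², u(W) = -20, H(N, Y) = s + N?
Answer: -517920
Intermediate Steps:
s = -1 (s = -⅓*3 = -1)
H(N, Y) = -1 + N
f(p) = (5/2 + p/2)² (f(p) = (3 + (-1 + p)/2)² = (3 + (-1 + p)*(½))² = (3 + (-½ + p/2))² = (5/2 + p/2)²)
(u(-24) + (1253 - 1*1363))*(3980 + f((1 - 4)*3)) = (-20 + (1253 - 1*1363))*(3980 + (5 + (1 - 4)*3)²/4) = (-20 + (1253 - 1363))*(3980 + (5 - 3*3)²/4) = (-20 - 110)*(3980 + (5 - 9)²/4) = -130*(3980 + (¼)*(-4)²) = -130*(3980 + (¼)*16) = -130*(3980 + 4) = -130*3984 = -517920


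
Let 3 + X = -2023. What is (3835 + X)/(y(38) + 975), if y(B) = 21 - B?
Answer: 1809/958 ≈ 1.8883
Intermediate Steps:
X = -2026 (X = -3 - 2023 = -2026)
(3835 + X)/(y(38) + 975) = (3835 - 2026)/((21 - 1*38) + 975) = 1809/((21 - 38) + 975) = 1809/(-17 + 975) = 1809/958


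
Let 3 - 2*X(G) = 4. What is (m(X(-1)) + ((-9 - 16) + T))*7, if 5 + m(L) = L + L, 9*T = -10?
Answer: -2023/9 ≈ -224.78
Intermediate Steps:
T = -10/9 (T = (⅑)*(-10) = -10/9 ≈ -1.1111)
X(G) = -½ (X(G) = 3/2 - ½*4 = 3/2 - 2 = -½)
m(L) = -5 + 2*L (m(L) = -5 + (L + L) = -5 + 2*L)
(m(X(-1)) + ((-9 - 16) + T))*7 = ((-5 + 2*(-½)) + ((-9 - 16) - 10/9))*7 = ((-5 - 1) + (-25 - 10/9))*7 = (-6 - 235/9)*7 = -289/9*7 = -2023/9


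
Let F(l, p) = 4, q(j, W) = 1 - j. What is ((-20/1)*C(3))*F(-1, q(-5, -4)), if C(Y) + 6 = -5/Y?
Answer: 1840/3 ≈ 613.33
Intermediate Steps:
C(Y) = -6 - 5/Y
((-20/1)*C(3))*F(-1, q(-5, -4)) = ((-20/1)*(-6 - 5/3))*4 = ((-20*1)*(-6 - 5*⅓))*4 = -20*(-6 - 5/3)*4 = -20*(-23/3)*4 = (460/3)*4 = 1840/3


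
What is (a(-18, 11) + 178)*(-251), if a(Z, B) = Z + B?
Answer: -42921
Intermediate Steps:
a(Z, B) = B + Z
(a(-18, 11) + 178)*(-251) = ((11 - 18) + 178)*(-251) = (-7 + 178)*(-251) = 171*(-251) = -42921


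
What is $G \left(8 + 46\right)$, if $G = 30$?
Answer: $1620$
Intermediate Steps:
$G \left(8 + 46\right) = 30 \left(8 + 46\right) = 30 \cdot 54 = 1620$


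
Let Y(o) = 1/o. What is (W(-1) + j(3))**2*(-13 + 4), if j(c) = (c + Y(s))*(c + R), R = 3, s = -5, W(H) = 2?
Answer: -79524/25 ≈ -3181.0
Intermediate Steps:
j(c) = (3 + c)*(-1/5 + c) (j(c) = (c + 1/(-5))*(c + 3) = (c - 1/5)*(3 + c) = (-1/5 + c)*(3 + c) = (3 + c)*(-1/5 + c))
(W(-1) + j(3))**2*(-13 + 4) = (2 + (-3/5 + 3**2 + (14/5)*3))**2*(-13 + 4) = (2 + (-3/5 + 9 + 42/5))**2*(-9) = (2 + 84/5)**2*(-9) = (94/5)**2*(-9) = (8836/25)*(-9) = -79524/25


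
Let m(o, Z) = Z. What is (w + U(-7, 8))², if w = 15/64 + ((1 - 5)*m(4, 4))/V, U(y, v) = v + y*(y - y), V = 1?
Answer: 247009/4096 ≈ 60.305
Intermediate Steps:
U(y, v) = v (U(y, v) = v + y*0 = v + 0 = v)
w = -1009/64 (w = 15/64 + ((1 - 5)*4)/1 = 15*(1/64) - 4*4*1 = 15/64 - 16*1 = 15/64 - 16 = -1009/64 ≈ -15.766)
(w + U(-7, 8))² = (-1009/64 + 8)² = (-497/64)² = 247009/4096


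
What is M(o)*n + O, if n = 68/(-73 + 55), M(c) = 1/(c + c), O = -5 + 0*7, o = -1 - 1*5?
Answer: -253/54 ≈ -4.6852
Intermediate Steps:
o = -6 (o = -1 - 5 = -6)
O = -5 (O = -5 + 0 = -5)
M(c) = 1/(2*c)
n = -34/9 (n = 68/(-18) = 68*(-1/18) = -34/9 ≈ -3.7778)
M(o)*n + O = ((½)/(-6))*(-34/9) - 5 = ((½)*(-⅙))*(-34/9) - 5 = -1/12*(-34/9) - 5 = 17/54 - 5 = -253/54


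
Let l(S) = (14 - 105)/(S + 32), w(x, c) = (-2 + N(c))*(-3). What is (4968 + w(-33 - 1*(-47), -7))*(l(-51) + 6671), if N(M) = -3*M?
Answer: 622911240/19 ≈ 3.2785e+7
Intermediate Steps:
w(x, c) = 6 + 9*c (w(x, c) = (-2 - 3*c)*(-3) = 6 + 9*c)
l(S) = -91/(32 + S)
(4968 + w(-33 - 1*(-47), -7))*(l(-51) + 6671) = (4968 + (6 + 9*(-7)))*(-91/(32 - 51) + 6671) = (4968 + (6 - 63))*(-91/(-19) + 6671) = (4968 - 57)*(-91*(-1/19) + 6671) = 4911*(91/19 + 6671) = 4911*(126840/19) = 622911240/19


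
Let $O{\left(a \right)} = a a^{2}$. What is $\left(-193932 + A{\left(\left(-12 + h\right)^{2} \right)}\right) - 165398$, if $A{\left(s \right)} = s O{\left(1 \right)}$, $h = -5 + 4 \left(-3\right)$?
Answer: $-358489$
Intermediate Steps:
$O{\left(a \right)} = a^{3}$
$h = -17$ ($h = -5 - 12 = -17$)
$A{\left(s \right)} = s$ ($A{\left(s \right)} = s 1^{3} = s 1 = s$)
$\left(-193932 + A{\left(\left(-12 + h\right)^{2} \right)}\right) - 165398 = \left(-193932 + \left(-12 - 17\right)^{2}\right) - 165398 = \left(-193932 + \left(-29\right)^{2}\right) - 165398 = \left(-193932 + 841\right) - 165398 = -193091 - 165398 = -358489$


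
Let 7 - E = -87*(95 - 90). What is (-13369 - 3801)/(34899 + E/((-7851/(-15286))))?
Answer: -134801670/280748461 ≈ -0.48015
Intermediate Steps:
E = 442 (E = 7 - (-87)*(95 - 90) = 7 - (-87)*5 = 7 - 1*(-435) = 7 + 435 = 442)
(-13369 - 3801)/(34899 + E/((-7851/(-15286)))) = (-13369 - 3801)/(34899 + 442/((-7851/(-15286)))) = -17170/(34899 + 442/((-7851*(-1/15286)))) = -17170/(34899 + 442/(7851/15286)) = -17170/(34899 + 442*(15286/7851)) = -17170/(34899 + 6756412/7851) = -17170/280748461/7851 = -17170*7851/280748461 = -134801670/280748461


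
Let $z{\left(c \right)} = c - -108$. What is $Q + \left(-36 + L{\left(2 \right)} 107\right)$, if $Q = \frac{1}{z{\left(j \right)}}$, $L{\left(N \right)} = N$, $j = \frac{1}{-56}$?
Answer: $\frac{1076422}{6047} \approx 178.01$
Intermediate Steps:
$j = - \frac{1}{56} \approx -0.017857$
$z{\left(c \right)} = 108 + c$ ($z{\left(c \right)} = c + 108 = 108 + c$)
$Q = \frac{56}{6047}$ ($Q = \frac{1}{108 - \frac{1}{56}} = \frac{1}{\frac{6047}{56}} = \frac{56}{6047} \approx 0.0092608$)
$Q + \left(-36 + L{\left(2 \right)} 107\right) = \frac{56}{6047} + \left(-36 + 2 \cdot 107\right) = \frac{56}{6047} + \left(-36 + 214\right) = \frac{56}{6047} + 178 = \frac{1076422}{6047}$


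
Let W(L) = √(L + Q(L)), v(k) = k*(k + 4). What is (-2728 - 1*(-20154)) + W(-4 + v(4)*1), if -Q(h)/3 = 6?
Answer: 17426 + √10 ≈ 17429.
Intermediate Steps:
Q(h) = -18 (Q(h) = -3*6 = -18)
v(k) = k*(4 + k)
W(L) = √(-18 + L) (W(L) = √(L - 18) = √(-18 + L))
(-2728 - 1*(-20154)) + W(-4 + v(4)*1) = (-2728 - 1*(-20154)) + √(-18 + (-4 + (4*(4 + 4))*1)) = (-2728 + 20154) + √(-18 + (-4 + (4*8)*1)) = 17426 + √(-18 + (-4 + 32*1)) = 17426 + √(-18 + (-4 + 32)) = 17426 + √(-18 + 28) = 17426 + √10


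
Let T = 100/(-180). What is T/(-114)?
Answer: 5/1026 ≈ 0.0048733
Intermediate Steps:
T = -5/9 (T = 100*(-1/180) = -5/9 ≈ -0.55556)
T/(-114) = -5/9/(-114) = -5/9*(-1/114) = 5/1026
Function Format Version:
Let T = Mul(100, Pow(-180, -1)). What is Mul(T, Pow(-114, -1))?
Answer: Rational(5, 1026) ≈ 0.0048733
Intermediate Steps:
T = Rational(-5, 9) (T = Mul(100, Rational(-1, 180)) = Rational(-5, 9) ≈ -0.55556)
Mul(T, Pow(-114, -1)) = Mul(Rational(-5, 9), Pow(-114, -1)) = Mul(Rational(-5, 9), Rational(-1, 114)) = Rational(5, 1026)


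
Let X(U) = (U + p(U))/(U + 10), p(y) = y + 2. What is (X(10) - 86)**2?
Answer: 720801/100 ≈ 7208.0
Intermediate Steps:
p(y) = 2 + y
X(U) = (2 + 2*U)/(10 + U) (X(U) = (U + (2 + U))/(U + 10) = (2 + 2*U)/(10 + U))
(X(10) - 86)**2 = (2*(1 + 10)/(10 + 10) - 86)**2 = (2*11/20 - 86)**2 = (2*(1/20)*11 - 86)**2 = (11/10 - 86)**2 = (-849/10)**2 = 720801/100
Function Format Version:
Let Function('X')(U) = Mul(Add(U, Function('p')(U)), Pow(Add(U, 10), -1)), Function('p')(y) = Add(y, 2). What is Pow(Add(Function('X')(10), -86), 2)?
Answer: Rational(720801, 100) ≈ 7208.0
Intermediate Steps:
Function('p')(y) = Add(2, y)
Function('X')(U) = Mul(Pow(Add(10, U), -1), Add(2, Mul(2, U))) (Function('X')(U) = Mul(Add(U, Add(2, U)), Pow(Add(U, 10), -1)) = Mul(Add(2, Mul(2, U)), Pow(Add(10, U), -1)) = Mul(Pow(Add(10, U), -1), Add(2, Mul(2, U))))
Pow(Add(Function('X')(10), -86), 2) = Pow(Add(Mul(2, Pow(Add(10, 10), -1), Add(1, 10)), -86), 2) = Pow(Add(Mul(2, Pow(20, -1), 11), -86), 2) = Pow(Add(Mul(2, Rational(1, 20), 11), -86), 2) = Pow(Add(Rational(11, 10), -86), 2) = Pow(Rational(-849, 10), 2) = Rational(720801, 100)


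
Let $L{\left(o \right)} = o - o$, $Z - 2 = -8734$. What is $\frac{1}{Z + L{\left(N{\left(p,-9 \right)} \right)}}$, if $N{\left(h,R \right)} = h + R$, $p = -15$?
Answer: $- \frac{1}{8732} \approx -0.00011452$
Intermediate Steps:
$N{\left(h,R \right)} = R + h$
$Z = -8732$ ($Z = 2 - 8734 = -8732$)
$L{\left(o \right)} = 0$
$\frac{1}{Z + L{\left(N{\left(p,-9 \right)} \right)}} = \frac{1}{-8732 + 0} = \frac{1}{-8732} = - \frac{1}{8732}$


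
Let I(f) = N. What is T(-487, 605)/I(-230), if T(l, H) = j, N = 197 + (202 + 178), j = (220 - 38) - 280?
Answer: -98/577 ≈ -0.16984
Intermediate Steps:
j = -98 (j = 182 - 280 = -98)
N = 577 (N = 197 + 380 = 577)
I(f) = 577
T(l, H) = -98
T(-487, 605)/I(-230) = -98/577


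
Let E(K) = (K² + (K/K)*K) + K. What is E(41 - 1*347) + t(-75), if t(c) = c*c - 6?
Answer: 98643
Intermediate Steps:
t(c) = -6 + c² (t(c) = c² - 6 = -6 + c²)
E(K) = K² + 2*K (E(K) = (K² + 1*K) + K = (K² + K) + K = (K + K²) + K = K² + 2*K)
E(41 - 1*347) + t(-75) = (41 - 1*347)*(2 + (41 - 1*347)) + (-6 + (-75)²) = (41 - 347)*(2 + (41 - 347)) + (-6 + 5625) = -306*(2 - 306) + 5619 = -306*(-304) + 5619 = 93024 + 5619 = 98643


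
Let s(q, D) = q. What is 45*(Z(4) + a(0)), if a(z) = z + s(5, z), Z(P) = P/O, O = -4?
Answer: 180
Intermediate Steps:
Z(P) = -P/4 (Z(P) = P/(-4) = P*(-1/4) = -P/4)
a(z) = 5 + z (a(z) = z + 5 = 5 + z)
45*(Z(4) + a(0)) = 45*(-1/4*4 + (5 + 0)) = 45*(-1 + 5) = 45*4 = 180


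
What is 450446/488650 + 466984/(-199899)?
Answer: -9867716189/6977189025 ≈ -1.4143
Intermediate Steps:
450446/488650 + 466984/(-199899) = 450446*(1/488650) + 466984*(-1/199899) = 225223/244325 - 66712/28557 = -9867716189/6977189025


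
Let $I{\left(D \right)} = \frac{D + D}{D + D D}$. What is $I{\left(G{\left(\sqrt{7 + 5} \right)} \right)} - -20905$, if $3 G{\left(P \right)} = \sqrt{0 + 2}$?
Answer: $\frac{146353}{7} - \frac{6 \sqrt{2}}{7} \approx 20906.0$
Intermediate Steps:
$G{\left(P \right)} = \frac{\sqrt{2}}{3}$ ($G{\left(P \right)} = \frac{\sqrt{0 + 2}}{3} = \frac{\sqrt{2}}{3}$)
$I{\left(D \right)} = \frac{2 D}{D + D^{2}}$
$I{\left(G{\left(\sqrt{7 + 5} \right)} \right)} - -20905 = \frac{2}{1 + \frac{\sqrt{2}}{3}} - -20905 = \frac{2}{1 + \frac{\sqrt{2}}{3}} + 20905 = 20905 + \frac{2}{1 + \frac{\sqrt{2}}{3}}$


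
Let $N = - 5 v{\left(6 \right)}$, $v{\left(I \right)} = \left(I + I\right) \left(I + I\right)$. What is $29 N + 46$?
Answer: $-20834$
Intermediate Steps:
$v{\left(I \right)} = 4 I^{2}$ ($v{\left(I \right)} = 2 I 2 I = 4 I^{2}$)
$N = -720$ ($N = - 5 \cdot 4 \cdot 6^{2} = - 5 \cdot 4 \cdot 36 = \left(-5\right) 144 = -720$)
$29 N + 46 = 29 \left(-720\right) + 46 = -20880 + 46 = -20834$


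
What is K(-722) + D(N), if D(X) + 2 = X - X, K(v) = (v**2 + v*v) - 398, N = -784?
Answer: 1042168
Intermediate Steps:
K(v) = -398 + 2*v**2 (K(v) = (v**2 + v**2) - 398 = 2*v**2 - 398 = -398 + 2*v**2)
D(X) = -2 (D(X) = -2 + (X - X) = -2 + 0 = -2)
K(-722) + D(N) = (-398 + 2*(-722)**2) - 2 = (-398 + 2*521284) - 2 = (-398 + 1042568) - 2 = 1042170 - 2 = 1042168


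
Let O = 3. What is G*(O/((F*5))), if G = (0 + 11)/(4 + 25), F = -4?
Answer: -33/580 ≈ -0.056897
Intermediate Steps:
G = 11/29 ≈ 0.37931
G*(O/((F*5))) = 11*(3/((-4*5)))/29 = 11*(3/(-20))/29 = 11*(3*(-1/20))/29 = (11/29)*(-3/20) = -33/580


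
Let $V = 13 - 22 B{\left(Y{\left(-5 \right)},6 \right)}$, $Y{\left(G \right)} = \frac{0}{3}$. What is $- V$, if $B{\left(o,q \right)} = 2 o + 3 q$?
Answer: $383$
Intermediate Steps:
$Y{\left(G \right)} = 0$ ($Y{\left(G \right)} = 0 \cdot \frac{1}{3} = 0$)
$V = -383$ ($V = 13 - 22 \left(2 \cdot 0 + 3 \cdot 6\right) = 13 - 22 \left(0 + 18\right) = 13 - 396 = -383$)
$- V = \left(-1\right) \left(-383\right) = 383$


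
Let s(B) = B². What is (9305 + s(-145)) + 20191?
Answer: 50521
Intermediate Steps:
(9305 + s(-145)) + 20191 = (9305 + (-145)²) + 20191 = (9305 + 21025) + 20191 = 30330 + 20191 = 50521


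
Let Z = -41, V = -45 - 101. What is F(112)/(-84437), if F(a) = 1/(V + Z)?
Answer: 1/15789719 ≈ 6.3332e-8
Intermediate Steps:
V = -146
F(a) = -1/187 (F(a) = 1/(-146 - 41) = 1/(-187) = -1/187)
F(112)/(-84437) = -1/187/(-84437) = -1/187*(-1/84437) = 1/15789719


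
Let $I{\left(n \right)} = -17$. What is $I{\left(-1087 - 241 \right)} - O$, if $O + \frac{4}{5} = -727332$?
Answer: $\frac{3636579}{5} \approx 7.2732 \cdot 10^{5}$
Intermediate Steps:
$O = - \frac{3636664}{5}$ ($O = - \frac{4}{5} - 727332 = - \frac{3636664}{5} \approx -7.2733 \cdot 10^{5}$)
$I{\left(-1087 - 241 \right)} - O = -17 - - \frac{3636664}{5} = -17 + \frac{3636664}{5} = \frac{3636579}{5}$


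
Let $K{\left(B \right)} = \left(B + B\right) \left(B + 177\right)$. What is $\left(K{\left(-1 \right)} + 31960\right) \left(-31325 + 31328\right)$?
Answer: $94824$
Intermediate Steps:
$K{\left(B \right)} = 2 B \left(177 + B\right)$
$\left(K{\left(-1 \right)} + 31960\right) \left(-31325 + 31328\right) = \left(2 \left(-1\right) \left(177 - 1\right) + 31960\right) \left(-31325 + 31328\right) = \left(2 \left(-1\right) 176 + 31960\right) 3 = \left(-352 + 31960\right) 3 = 31608 \cdot 3 = 94824$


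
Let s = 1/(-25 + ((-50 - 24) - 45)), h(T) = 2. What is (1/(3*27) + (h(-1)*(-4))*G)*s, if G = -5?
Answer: -3241/11664 ≈ -0.27786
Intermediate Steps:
s = -1/144 (s = 1/(-25 + (-74 - 45)) = 1/(-25 - 119) = 1/(-144) = -1/144 ≈ -0.0069444)
(1/(3*27) + (h(-1)*(-4))*G)*s = (1/(3*27) + (2*(-4))*(-5))*(-1/144) = (1/81 - 8*(-5))*(-1/144) = (1/81 + 40)*(-1/144) = (3241/81)*(-1/144) = -3241/11664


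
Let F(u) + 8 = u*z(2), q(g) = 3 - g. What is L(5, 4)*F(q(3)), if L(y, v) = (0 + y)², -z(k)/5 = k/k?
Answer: -200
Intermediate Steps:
z(k) = -5 (z(k) = -5*k/k = -5*1 = -5)
L(y, v) = y²
F(u) = -8 - 5*u (F(u) = -8 + u*(-5) = -8 - 5*u)
L(5, 4)*F(q(3)) = 5²*(-8 - 5*(3 - 1*3)) = 25*(-8 - 5*(3 - 3)) = 25*(-8 - 5*0) = 25*(-8 + 0) = 25*(-8) = -200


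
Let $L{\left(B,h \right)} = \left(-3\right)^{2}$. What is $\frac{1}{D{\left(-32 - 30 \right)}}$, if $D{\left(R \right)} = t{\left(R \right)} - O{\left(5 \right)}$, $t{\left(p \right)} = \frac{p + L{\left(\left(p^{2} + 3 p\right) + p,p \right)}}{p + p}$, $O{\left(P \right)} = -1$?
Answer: $\frac{124}{177} \approx 0.70057$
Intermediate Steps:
$L{\left(B,h \right)} = 9$
$t{\left(p \right)} = \frac{9 + p}{2 p}$ ($t{\left(p \right)} = \frac{p + 9}{p + p} = \frac{9 + p}{2 p}$)
$D{\left(R \right)} = 1 + \frac{9 + R}{2 R}$ ($D{\left(R \right)} = \frac{9 + R}{2 R} - -1 = \frac{9 + R}{2 R} + 1 = 1 + \frac{9 + R}{2 R}$)
$\frac{1}{D{\left(-32 - 30 \right)}} = \frac{1}{\frac{3}{2} \frac{1}{-32 - 30} \left(3 - 62\right)} = \frac{1}{\frac{3}{2} \frac{1}{-62} \left(3 - 62\right)} = \frac{1}{\frac{3}{2} \left(- \frac{1}{62}\right) \left(-59\right)} = \frac{1}{\frac{177}{124}} = \frac{124}{177}$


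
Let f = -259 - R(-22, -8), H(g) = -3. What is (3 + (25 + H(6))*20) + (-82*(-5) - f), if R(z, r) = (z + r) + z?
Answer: 1060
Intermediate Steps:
R(z, r) = r + 2*z (R(z, r) = (r + z) + z = r + 2*z)
f = -207 (f = -259 - (-8 + 2*(-22)) = -259 - (-8 - 44) = -259 - 1*(-52) = -259 + 52 = -207)
(3 + (25 + H(6))*20) + (-82*(-5) - f) = (3 + (25 - 3)*20) + (-82*(-5) - 1*(-207)) = (3 + 22*20) + (410 + 207) = (3 + 440) + 617 = 443 + 617 = 1060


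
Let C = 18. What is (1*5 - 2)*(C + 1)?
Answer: 57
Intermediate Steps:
(1*5 - 2)*(C + 1) = (1*5 - 2)*(18 + 1) = (5 - 2)*19 = 3*19 = 57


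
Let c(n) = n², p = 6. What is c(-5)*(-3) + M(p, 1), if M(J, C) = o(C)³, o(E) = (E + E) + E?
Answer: -48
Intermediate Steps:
o(E) = 3*E (o(E) = 2*E + E = 3*E)
M(J, C) = 27*C³ (M(J, C) = (3*C)³ = 27*C³)
c(-5)*(-3) + M(p, 1) = (-5)²*(-3) + 27*1³ = 25*(-3) + 27*1 = -75 + 27 = -48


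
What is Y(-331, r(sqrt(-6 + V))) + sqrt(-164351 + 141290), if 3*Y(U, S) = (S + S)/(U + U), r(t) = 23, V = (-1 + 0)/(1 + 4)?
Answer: -23/993 + I*sqrt(23061) ≈ -0.023162 + 151.86*I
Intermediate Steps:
V = -1/5 ≈ -0.20000
Y(U, S) = S/(3*U) (Y(U, S) = ((S + S)/(U + U))/3 = ((2*S)/((2*U)))/3 = ((2*S)*(1/(2*U)))/3 = (S/U)/3 = S/(3*U))
Y(-331, r(sqrt(-6 + V))) + sqrt(-164351 + 141290) = (1/3)*23/(-331) + sqrt(-164351 + 141290) = (1/3)*23*(-1/331) + sqrt(-23061) = -23/993 + I*sqrt(23061)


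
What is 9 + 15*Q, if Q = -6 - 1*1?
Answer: -96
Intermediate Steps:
Q = -7 (Q = -6 - 1 = -7)
9 + 15*Q = 9 + 15*(-7) = 9 - 105 = -96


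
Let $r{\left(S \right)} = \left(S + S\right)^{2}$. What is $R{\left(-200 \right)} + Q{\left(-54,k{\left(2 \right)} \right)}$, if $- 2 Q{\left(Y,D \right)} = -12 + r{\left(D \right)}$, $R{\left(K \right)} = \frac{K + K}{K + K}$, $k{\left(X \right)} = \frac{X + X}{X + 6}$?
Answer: $\frac{13}{2} \approx 6.5$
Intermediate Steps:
$r{\left(S \right)} = 4 S^{2}$ ($r{\left(S \right)} = \left(2 S\right)^{2} = 4 S^{2}$)
$k{\left(X \right)} = \frac{2 X}{6 + X}$
$R{\left(K \right)} = 1$ ($R{\left(K \right)} = \frac{2 K}{2 K} = 2 K \frac{1}{2 K} = 1$)
$Q{\left(Y,D \right)} = 6 - 2 D^{2}$ ($Q{\left(Y,D \right)} = - \frac{-12 + 4 D^{2}}{2} = 6 - 2 D^{2}$)
$R{\left(-200 \right)} + Q{\left(-54,k{\left(2 \right)} \right)} = 1 + \left(6 - 2 \left(2 \cdot 2 \frac{1}{6 + 2}\right)^{2}\right) = 1 + \left(6 - 2 \left(2 \cdot 2 \cdot \frac{1}{8}\right)^{2}\right) = 1 + \left(6 - \frac{2}{4}\right) = 1 + \left(6 - \frac{1}{2}\right) = 1 + \frac{11}{2} = \frac{13}{2}$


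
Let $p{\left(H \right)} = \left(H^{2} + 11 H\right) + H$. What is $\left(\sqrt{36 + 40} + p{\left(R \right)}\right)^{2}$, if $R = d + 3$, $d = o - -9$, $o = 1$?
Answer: $105701 + 1300 \sqrt{19} \approx 1.1137 \cdot 10^{5}$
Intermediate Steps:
$d = 10$ ($d = 1 - -9 = 1 + 9 = 10$)
$R = 13$ ($R = 10 + 3 = 13$)
$p{\left(H \right)} = H^{2} + 12 H$
$\left(\sqrt{36 + 40} + p{\left(R \right)}\right)^{2} = \left(\sqrt{36 + 40} + 13 \left(12 + 13\right)\right)^{2} = \left(\sqrt{76} + 13 \cdot 25\right)^{2} = \left(2 \sqrt{19} + 325\right)^{2} = \left(325 + 2 \sqrt{19}\right)^{2}$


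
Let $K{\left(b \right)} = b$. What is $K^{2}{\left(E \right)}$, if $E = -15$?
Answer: $225$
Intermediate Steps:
$K^{2}{\left(E \right)} = \left(-15\right)^{2} = 225$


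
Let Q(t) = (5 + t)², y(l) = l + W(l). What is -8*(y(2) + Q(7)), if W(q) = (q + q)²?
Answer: -1296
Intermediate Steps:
W(q) = 4*q² (W(q) = (2*q)² = 4*q²)
y(l) = l + 4*l²
-8*(y(2) + Q(7)) = -8*(2*(1 + 4*2) + (5 + 7)²) = -8*(2*(1 + 8) + 12²) = -8*(2*9 + 144) = -8*(18 + 144) = -8*162 = -1296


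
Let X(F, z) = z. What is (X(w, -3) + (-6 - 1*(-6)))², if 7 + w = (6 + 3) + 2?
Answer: 9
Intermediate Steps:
w = 4 (w = -7 + ((6 + 3) + 2) = -7 + (9 + 2) = -7 + 11 = 4)
(X(w, -3) + (-6 - 1*(-6)))² = (-3 + (-6 - 1*(-6)))² = (-3 + (-6 + 6))² = (-3 + 0)² = (-3)² = 9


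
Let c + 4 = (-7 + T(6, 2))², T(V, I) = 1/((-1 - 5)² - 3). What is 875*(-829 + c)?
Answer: -747457375/1089 ≈ -6.8637e+5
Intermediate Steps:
T(V, I) = 1/33 (T(V, I) = 1/((-6)² - 3) = 1/(36 - 3) = 1/33)
c = 48544/1089 (c = -4 + (-7 + 1/33)² = -4 + (-230/33)² = -4 + 52900/1089 = 48544/1089 ≈ 44.577)
875*(-829 + c) = 875*(-829 + 48544/1089) = 875*(-854237/1089) = -747457375/1089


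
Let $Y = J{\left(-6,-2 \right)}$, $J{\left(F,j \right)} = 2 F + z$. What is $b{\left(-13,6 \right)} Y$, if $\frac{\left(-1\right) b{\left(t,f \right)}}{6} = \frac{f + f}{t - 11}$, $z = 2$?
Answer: $-30$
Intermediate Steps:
$b{\left(t,f \right)} = - \frac{12 f}{-11 + t}$ ($b{\left(t,f \right)} = - 6 \frac{f + f}{t - 11} = - 6 \frac{2 f}{-11 + t} = - \frac{12 f}{-11 + t}$)
$J{\left(F,j \right)} = 2 + 2 F$ ($J{\left(F,j \right)} = 2 F + 2 = 2 + 2 F$)
$Y = -10$ ($Y = 2 + 2 \left(-6\right) = 2 - 12 = -10$)
$b{\left(-13,6 \right)} Y = \left(-12\right) 6 \frac{1}{-11 - 13} \left(-10\right) = \left(-12\right) 6 \frac{1}{-24} \left(-10\right) = \left(-12\right) 6 \left(- \frac{1}{24}\right) \left(-10\right) = 3 \left(-10\right) = -30$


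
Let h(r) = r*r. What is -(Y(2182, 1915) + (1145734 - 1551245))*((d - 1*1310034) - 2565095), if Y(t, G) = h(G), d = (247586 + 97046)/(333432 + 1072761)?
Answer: 5924554400696220070/468731 ≈ 1.2640e+13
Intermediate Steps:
h(r) = r**2
d = 344632/1406193 ≈ 0.24508
Y(t, G) = G**2
-(Y(2182, 1915) + (1145734 - 1551245))*((d - 1*1310034) - 2565095) = -(1915**2 + (1145734 - 1551245))*((344632/1406193 - 1*1310034) - 2565095) = -(3667225 - 405511)*((344632/1406193 - 1310034) - 2565095) = -3261714*(-1842160295930/1406193 - 2565095) = -3261714*(-5449178929265)/1406193 = -1*(-5924554400696220070/468731) = 5924554400696220070/468731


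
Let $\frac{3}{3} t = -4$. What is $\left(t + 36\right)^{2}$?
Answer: $1024$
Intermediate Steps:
$t = -4$
$\left(t + 36\right)^{2} = \left(-4 + 36\right)^{2} = 32^{2} = 1024$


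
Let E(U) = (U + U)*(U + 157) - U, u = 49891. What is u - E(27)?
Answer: 39982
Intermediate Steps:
E(U) = -U + 2*U*(157 + U) (E(U) = (2*U)*(157 + U) - U = 2*U*(157 + U) - U = -U + 2*U*(157 + U))
u - E(27) = 49891 - 27*(313 + 2*27) = 49891 - 27*(313 + 54) = 49891 - 27*367 = 49891 - 1*9909 = 49891 - 9909 = 39982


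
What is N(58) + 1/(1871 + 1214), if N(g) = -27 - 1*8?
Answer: -107974/3085 ≈ -35.000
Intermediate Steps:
N(g) = -35 (N(g) = -27 - 8 = -35)
N(58) + 1/(1871 + 1214) = -35 + 1/(1871 + 1214) = -35 + 1/3085 = -107974/3085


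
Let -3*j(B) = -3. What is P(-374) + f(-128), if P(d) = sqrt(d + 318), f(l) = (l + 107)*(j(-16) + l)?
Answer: 2667 + 2*I*sqrt(14) ≈ 2667.0 + 7.4833*I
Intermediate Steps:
j(B) = 1 (j(B) = -1/3*(-3) = 1)
f(l) = (1 + l)*(107 + l) (f(l) = (l + 107)*(1 + l) = (107 + l)*(1 + l) = (1 + l)*(107 + l))
P(d) = sqrt(318 + d)
P(-374) + f(-128) = sqrt(318 - 374) + (107 + (-128)**2 + 108*(-128)) = sqrt(-56) + (107 + 16384 - 13824) = 2*I*sqrt(14) + 2667 = 2667 + 2*I*sqrt(14)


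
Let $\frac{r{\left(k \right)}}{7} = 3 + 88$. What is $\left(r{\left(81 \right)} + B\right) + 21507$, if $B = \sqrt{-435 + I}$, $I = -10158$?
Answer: $22144 + 3 i \sqrt{1177} \approx 22144.0 + 102.92 i$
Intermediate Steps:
$r{\left(k \right)} = 637$ ($r{\left(k \right)} = 7 \left(3 + 88\right) = 7 \cdot 91 = 637$)
$B = 3 i \sqrt{1177}$ ($B = \sqrt{-435 - 10158} = \sqrt{-10593} = 3 i \sqrt{1177} \approx 102.92 i$)
$\left(r{\left(81 \right)} + B\right) + 21507 = \left(637 + 3 i \sqrt{1177}\right) + 21507 = 22144 + 3 i \sqrt{1177}$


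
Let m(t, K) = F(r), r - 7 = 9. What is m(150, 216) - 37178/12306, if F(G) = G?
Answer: 79859/6153 ≈ 12.979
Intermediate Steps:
r = 16 (r = 7 + 9 = 16)
m(t, K) = 16
m(150, 216) - 37178/12306 = 16 - 37178/12306 = 16 - 37178*1/12306 = 16 - 18589/6153 = 79859/6153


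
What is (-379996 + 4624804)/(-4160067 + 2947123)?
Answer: -530601/151618 ≈ -3.4996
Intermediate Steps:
(-379996 + 4624804)/(-4160067 + 2947123) = 4244808/(-1212944) = 4244808*(-1/1212944) = -530601/151618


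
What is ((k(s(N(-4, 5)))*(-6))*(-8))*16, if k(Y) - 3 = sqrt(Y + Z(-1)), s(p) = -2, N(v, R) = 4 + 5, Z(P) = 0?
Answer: 2304 + 768*I*sqrt(2) ≈ 2304.0 + 1086.1*I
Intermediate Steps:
N(v, R) = 9
k(Y) = 3 + sqrt(Y) (k(Y) = 3 + sqrt(Y + 0) = 3 + sqrt(Y))
((k(s(N(-4, 5)))*(-6))*(-8))*16 = (((3 + sqrt(-2))*(-6))*(-8))*16 = (((3 + I*sqrt(2))*(-6))*(-8))*16 = ((-18 - 6*I*sqrt(2))*(-8))*16 = (144 + 48*I*sqrt(2))*16 = 2304 + 768*I*sqrt(2)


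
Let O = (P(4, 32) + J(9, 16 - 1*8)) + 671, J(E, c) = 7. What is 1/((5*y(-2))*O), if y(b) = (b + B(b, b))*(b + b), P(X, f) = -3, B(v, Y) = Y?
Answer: 1/54000 ≈ 1.8519e-5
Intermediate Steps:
y(b) = 4*b² (y(b) = (b + b)*(b + b) = (2*b)*(2*b) = 4*b²)
O = 675 (O = (-3 + 7) + 671 = 4 + 671 = 675)
1/((5*y(-2))*O) = 1/((5*(4*(-2)²))*675) = 1/((5*(4*4))*675) = 1/((5*16)*675) = 1/(80*675) = 1/54000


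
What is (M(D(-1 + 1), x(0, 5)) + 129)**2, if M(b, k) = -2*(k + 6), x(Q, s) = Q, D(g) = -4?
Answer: 13689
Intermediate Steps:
M(b, k) = -12 - 2*k (M(b, k) = -2*(6 + k) = -12 - 2*k)
(M(D(-1 + 1), x(0, 5)) + 129)**2 = ((-12 - 2*0) + 129)**2 = ((-12 + 0) + 129)**2 = (-12 + 129)**2 = 117**2 = 13689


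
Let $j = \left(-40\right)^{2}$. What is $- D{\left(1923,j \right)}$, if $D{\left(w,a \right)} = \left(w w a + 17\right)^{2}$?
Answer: $-35007178157112297889$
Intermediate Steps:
$j = 1600$
$D{\left(w,a \right)} = \left(17 + a w^{2}\right)^{2}$ ($D{\left(w,a \right)} = \left(w^{2} a + 17\right)^{2} = \left(a w^{2} + 17\right)^{2} = \left(17 + a w^{2}\right)^{2}$)
$- D{\left(1923,j \right)} = - \left(17 + 1600 \cdot 1923^{2}\right)^{2} = - \left(17 + 1600 \cdot 3697929\right)^{2} = - \left(17 + 5916686400\right)^{2} = - 5916686417^{2} = \left(-1\right) 35007178157112297889 = -35007178157112297889$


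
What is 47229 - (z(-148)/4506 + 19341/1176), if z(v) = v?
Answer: 5956717603/126168 ≈ 47213.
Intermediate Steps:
47229 - (z(-148)/4506 + 19341/1176) = 47229 - (-148/4506 + 19341/1176) = 47229 - (-148*1/4506 + 19341*(1/1176)) = 47229 - (-74/2253 + 921/56) = 47229 - 1*2070869/126168 = 47229 - 2070869/126168 = 5956717603/126168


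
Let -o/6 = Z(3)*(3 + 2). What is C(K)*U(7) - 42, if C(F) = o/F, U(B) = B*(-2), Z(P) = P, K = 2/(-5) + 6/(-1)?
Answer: -1911/8 ≈ -238.88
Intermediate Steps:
K = -32/5 (K = 2*(-1/5) + 6*(-1) = -2/5 - 6 = -32/5 ≈ -6.4000)
o = -90 (o = -18*(3 + 2) = -18*5 = -6*15 = -90)
U(B) = -2*B
C(F) = -90/F
C(K)*U(7) - 42 = (-90/(-32/5))*(-2*7) - 42 = -90*(-5/32)*(-14) - 42 = (225/16)*(-14) - 42 = -1575/8 - 42 = -1911/8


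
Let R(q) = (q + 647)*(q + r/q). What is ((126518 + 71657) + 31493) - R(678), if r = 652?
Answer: -227115148/339 ≈ -6.6996e+5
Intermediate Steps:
R(q) = (647 + q)*(q + 652/q) (R(q) = (q + 647)*(q + 652/q) = (647 + q)*(q + 652/q))
((126518 + 71657) + 31493) - R(678) = ((126518 + 71657) + 31493) - (652 + 678² + 647*678 + 421844/678) = (198175 + 31493) - (652 + 459684 + 438666 + 421844*(1/678)) = 229668 - (652 + 459684 + 438666 + 210922/339) = 229668 - 1*304972600/339 = 229668 - 304972600/339 = -227115148/339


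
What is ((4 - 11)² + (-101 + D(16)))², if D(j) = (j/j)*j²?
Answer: 41616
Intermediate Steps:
D(j) = j² (D(j) = 1*j² = j²)
((4 - 11)² + (-101 + D(16)))² = ((4 - 11)² + (-101 + 16²))² = ((-7)² + (-101 + 256))² = (49 + 155)² = 204² = 41616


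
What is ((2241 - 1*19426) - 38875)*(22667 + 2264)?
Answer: -1397631860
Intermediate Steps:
((2241 - 1*19426) - 38875)*(22667 + 2264) = ((2241 - 19426) - 38875)*24931 = (-17185 - 38875)*24931 = -56060*24931 = -1397631860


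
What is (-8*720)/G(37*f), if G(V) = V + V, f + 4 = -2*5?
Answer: 1440/259 ≈ 5.5598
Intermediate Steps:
f = -14 (f = -4 - 2*5 = -4 - 10 = -14)
G(V) = 2*V
(-8*720)/G(37*f) = (-8*720)/((2*(37*(-14)))) = -5760/(2*(-518)) = -5760/(-1036) = -5760*(-1/1036) = 1440/259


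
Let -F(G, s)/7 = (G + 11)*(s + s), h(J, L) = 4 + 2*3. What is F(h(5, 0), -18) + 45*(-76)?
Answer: 1872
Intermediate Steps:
h(J, L) = 10 (h(J, L) = 4 + 6 = 10)
F(G, s) = -14*s*(11 + G) (F(G, s) = -7*(G + 11)*(s + s) = -7*(11 + G)*2*s = -14*s*(11 + G))
F(h(5, 0), -18) + 45*(-76) = -14*(-18)*(11 + 10) + 45*(-76) = -14*(-18)*21 - 3420 = 5292 - 3420 = 1872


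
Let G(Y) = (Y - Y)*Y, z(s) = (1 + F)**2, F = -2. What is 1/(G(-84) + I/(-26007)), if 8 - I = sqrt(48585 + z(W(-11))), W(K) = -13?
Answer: 34676/8087 + 8669*sqrt(48586)/16174 ≈ 122.43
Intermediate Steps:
z(s) = 1 (z(s) = (1 - 2)**2 = (-1)**2 = 1)
I = 8 - sqrt(48586) (I = 8 - sqrt(48585 + 1) = 8 - sqrt(48586) ≈ -212.42)
G(Y) = 0 (G(Y) = 0*Y = 0)
1/(G(-84) + I/(-26007)) = 1/(0 + (8 - sqrt(48586))/(-26007)) = 1/(0 + (8 - sqrt(48586))*(-1/26007)) = 1/(0 + (-8/26007 + sqrt(48586)/26007)) = 1/(-8/26007 + sqrt(48586)/26007)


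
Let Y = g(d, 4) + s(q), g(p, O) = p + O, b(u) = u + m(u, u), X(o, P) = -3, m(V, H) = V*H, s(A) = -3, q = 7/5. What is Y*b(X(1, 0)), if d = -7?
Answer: -36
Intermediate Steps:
q = 7/5 (q = 7*(⅕) = 7/5 ≈ 1.4000)
m(V, H) = H*V
b(u) = u + u² (b(u) = u + u*u = u + u²)
g(p, O) = O + p
Y = -6 (Y = (4 - 7) - 3 = -3 - 3 = -6)
Y*b(X(1, 0)) = -(-18)*(1 - 3) = -(-18)*(-2) = -6*6 = -36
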